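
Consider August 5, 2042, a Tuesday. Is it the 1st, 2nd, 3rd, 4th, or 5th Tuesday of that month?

Day 5 falls in week ⌈5/7⌉ of the month.
Days 1–7 hold the 1st Tuesday, 8–14 the 2nd, 15–21 the 3rd, 22–28 the 4th, 29–31 the 5th.
5 is in the range for the 1st.

1st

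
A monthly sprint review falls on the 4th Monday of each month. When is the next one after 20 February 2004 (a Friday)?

February 2004 starts on a Sunday; its first Monday is the 2nd, so the 4th Monday is the 23rd — 23 February 2004.
23 February 2004 is after 20 February 2004, so that is the next one.

23 February 2004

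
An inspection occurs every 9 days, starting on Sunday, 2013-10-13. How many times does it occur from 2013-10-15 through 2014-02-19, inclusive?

14

Occurrences land 9·i days after 2013-10-13 for i = 0, 1, 2, …
2013-10-15 is 2 days after the start; 2 ÷ 9 = 0 remainder 2; since the remainder is 2, round up to i = 1. First occurrence in the window: #2 on 2013-10-22 (1×9 = 9 days in).
2014-02-19 is 129 days after the start; 129 ÷ 9 = 14 remainder 3. Last occurrence in the window: #15 on 2014-02-16.
Occurrences #2 through #15: 14 in total.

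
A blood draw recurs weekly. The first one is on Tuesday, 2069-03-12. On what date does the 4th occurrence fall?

The 4th occurrence is 3 intervals after the first: 3 × 7 = 21 days after 2069-03-12.
March has 31 days — 19 days to the end of March leaves 2.
2 days into April → 2069-04-02.

2069-04-02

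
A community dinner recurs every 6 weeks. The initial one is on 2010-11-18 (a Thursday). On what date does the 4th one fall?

2011-03-24

The 4th occurrence is 3 intervals after the first: 3 × 42 = 126 days after 2010-11-18.
November has 30 days — 12 days to the end of November leaves 114.
December has 31 days (83 left).
January has 31 days (52 left).
February has 28 days (24 left).
24 days into March → 2011-03-24.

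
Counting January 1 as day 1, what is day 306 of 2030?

2 November 2030

January has 31 days (306 − 31 = 275 remain).
February has 28 days (275 − 28 = 247 remain).
March has 31 days (247 − 31 = 216 remain).
April has 30 days (216 − 30 = 186 remain).
May has 31 days (186 − 31 = 155 remain).
June has 30 days (155 − 30 = 125 remain).
July has 31 days (125 − 31 = 94 remain).
August has 31 days (94 − 31 = 63 remain).
September has 30 days (63 − 30 = 33 remain).
October has 31 days (33 − 31 = 2 remain).
2 into November → November 2.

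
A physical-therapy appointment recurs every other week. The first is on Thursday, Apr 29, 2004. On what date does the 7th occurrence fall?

The 7th occurrence is 6 intervals after the first: 6 × 14 = 84 days after Apr 29, 2004.
Apr has 30 days — 1 day to the end of Apr leaves 83.
May has 31 days (52 left).
Jun has 30 days (22 left).
22 days into Jul → Jul 22, 2004.

Jul 22, 2004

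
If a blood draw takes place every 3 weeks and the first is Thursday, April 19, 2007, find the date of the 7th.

The 7th occurrence is 6 intervals after the first: 6 × 21 = 126 days after April 19, 2007.
April has 30 days — 11 days to the end of April leaves 115.
May has 31 days (84 left).
June has 30 days (54 left).
July has 31 days (23 left).
23 days into August → August 23, 2007.

August 23, 2007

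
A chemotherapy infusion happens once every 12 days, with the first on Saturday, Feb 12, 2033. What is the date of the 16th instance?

The 16th occurrence is 15 intervals after the first: 15 × 12 = 180 days after Feb 12, 2033.
Feb has 28 days — 16 days to the end of Feb leaves 164.
Mar has 31 days (133 left).
Apr has 30 days (103 left).
May has 31 days (72 left).
Jun has 30 days (42 left).
Jul has 31 days (11 left).
11 days into Aug → Aug 11, 2033.

Aug 11, 2033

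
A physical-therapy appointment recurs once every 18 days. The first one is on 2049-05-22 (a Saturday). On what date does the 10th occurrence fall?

The 10th occurrence is 9 intervals after the first: 9 × 18 = 162 days after 2049-05-22.
May has 31 days — 9 days to the end of May leaves 153.
June has 30 days (123 left).
July has 31 days (92 left).
August has 31 days (61 left).
September has 30 days (31 left).
31 days into October → 2049-10-31.

2049-10-31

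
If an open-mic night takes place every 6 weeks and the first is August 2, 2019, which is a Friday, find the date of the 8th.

May 22, 2020

The 8th occurrence is 7 intervals after the first: 7 × 42 = 294 days after August 2, 2019.
August has 31 days — 29 days to the end of August leaves 265.
September has 30 days (235 left).
October has 31 days (204 left).
November has 30 days (174 left).
December has 31 days (143 left).
January has 31 days (112 left).
February has 29 days (83 left).
March has 31 days (52 left).
April has 30 days (22 left).
22 days into May → May 22, 2020.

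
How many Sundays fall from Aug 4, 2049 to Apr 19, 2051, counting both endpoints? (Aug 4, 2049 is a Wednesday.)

89

Aug 4, 2049 is a Wednesday; the first Sunday on or after it is Aug 8, 2049 (4 days later).
From Aug 8, 2049 to Apr 19, 2051: 145 + 365 + 109 = 619 days (rest of 2049, 2050, to Apr 19, 2051 in 2051).
619 ÷ 7 = 88 full weeks with remainder 3, so 88 more Sundays after the first → 89.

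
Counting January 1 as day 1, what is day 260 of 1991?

Sep 17, 1991

Jan has 31 days (260 − 31 = 229 remain).
Feb has 28 days (229 − 28 = 201 remain).
Mar has 31 days (201 − 31 = 170 remain).
Apr has 30 days (170 − 30 = 140 remain).
May has 31 days (140 − 31 = 109 remain).
Jun has 30 days (109 − 30 = 79 remain).
Jul has 31 days (79 − 31 = 48 remain).
Aug has 31 days (48 − 31 = 17 remain).
17 into Sep → Sep 17.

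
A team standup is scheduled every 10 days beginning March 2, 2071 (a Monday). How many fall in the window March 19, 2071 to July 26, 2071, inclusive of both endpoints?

13

Occurrences land 10·i days after March 2, 2071 for i = 0, 1, 2, …
March 19, 2071 is 17 days after the start; 17 ÷ 10 = 1 remainder 7; since the remainder is 7, round up to i = 2. First occurrence in the window: #3 on March 22, 2071 (2×10 = 20 days in).
July 26, 2071 is 146 days after the start; 146 ÷ 10 = 14 remainder 6. Last occurrence in the window: #15 on July 20, 2071.
Occurrences #3 through #15: 13 in total.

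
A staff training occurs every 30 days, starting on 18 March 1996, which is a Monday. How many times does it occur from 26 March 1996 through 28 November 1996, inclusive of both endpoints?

Occurrences land 30·i days after 18 March 1996 for i = 0, 1, 2, …
26 March 1996 is 8 days after the start; 8 ÷ 30 = 0 remainder 8; since the remainder is 8, round up to i = 1. First occurrence in the window: #2 on 17 April 1996 (1×30 = 30 days in).
28 November 1996 is 255 days after the start; 255 ÷ 30 = 8 remainder 15. Last occurrence in the window: #9 on 13 November 1996.
Occurrences #2 through #9: 8 in total.

8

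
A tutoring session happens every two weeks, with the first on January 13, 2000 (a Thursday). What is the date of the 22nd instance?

November 2, 2000

The 22nd occurrence is 21 intervals after the first: 21 × 14 = 294 days after January 13, 2000.
January has 31 days — 18 days to the end of January leaves 276.
February has 29 days (247 left).
March has 31 days (216 left).
April has 30 days (186 left).
May has 31 days (155 left).
June has 30 days (125 left).
July has 31 days (94 left).
August has 31 days (63 left).
September has 30 days (33 left).
October has 31 days (2 left).
2 days into November → November 2, 2000.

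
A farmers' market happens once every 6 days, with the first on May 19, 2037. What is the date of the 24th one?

The 24th occurrence is 23 intervals after the first: 23 × 6 = 138 days after May 19, 2037.
May has 31 days — 12 days to the end of May leaves 126.
June has 30 days (96 left).
July has 31 days (65 left).
August has 31 days (34 left).
September has 30 days (4 left).
4 days into October → October 4, 2037.

October 4, 2037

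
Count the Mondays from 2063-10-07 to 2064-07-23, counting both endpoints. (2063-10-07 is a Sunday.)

42

2063-10-07 is a Sunday; the first Monday on or after it is 2063-10-08 (1 day later).
From 2063-10-08 to 2064-07-23: 23 + 30 + 31 + 31 + 29 + 31 + 30 + 31 + 30 + 23 = 289 days (rest of October, November, December, January, February, March, April, May, June, July).
289 ÷ 7 = 41 full weeks with remainder 2, so 41 more Mondays after the first → 42.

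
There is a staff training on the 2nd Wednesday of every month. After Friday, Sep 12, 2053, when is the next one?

Oct 8, 2053

Sep 2053 starts on a Monday; its first Wednesday is the 3rd, so the 2nd Wednesday is the 10th — Sep 10, 2053.
That is not after Sep 12, 2053, so look at Oct 2053.
Oct 2053 starts on a Wednesday; its first Wednesday is the 1st, so the 2nd Wednesday is the 8th — Oct 8, 2053.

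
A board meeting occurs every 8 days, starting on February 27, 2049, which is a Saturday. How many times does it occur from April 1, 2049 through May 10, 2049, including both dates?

5

Occurrences land 8·i days after February 27, 2049 for i = 0, 1, 2, …
April 1, 2049 is 33 days after the start; 33 ÷ 8 = 4 remainder 1; since the remainder is 1, round up to i = 5. First occurrence in the window: #6 on April 8, 2049 (5×8 = 40 days in).
May 10, 2049 is 72 days after the start; 72 ÷ 8 = 9 remainder 0. Last occurrence in the window: #10 on May 10, 2049.
Occurrences #6 through #10: 5 in total.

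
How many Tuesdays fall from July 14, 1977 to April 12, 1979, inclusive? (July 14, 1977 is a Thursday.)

91

July 14, 1977 is a Thursday; the first Tuesday on or after it is July 19, 1977 (5 days later).
From July 19, 1977 to April 12, 1979: 165 + 365 + 102 = 632 days (rest of 1977, 1978, to April 12, 1979 in 1979).
632 ÷ 7 = 90 full weeks with remainder 2, so 90 more Tuesdays after the first → 91.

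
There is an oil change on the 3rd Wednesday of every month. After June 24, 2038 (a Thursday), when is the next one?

July 21, 2038

June 2038 starts on a Tuesday; its first Wednesday is the 2nd, so the 3rd Wednesday is the 16th — June 16, 2038.
That is not after June 24, 2038, so look at July 2038.
July 2038 starts on a Thursday; its first Wednesday is the 7th, so the 3rd Wednesday is the 21st — July 21, 2038.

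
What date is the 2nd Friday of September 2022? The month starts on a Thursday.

9 September 2022

September 2022 begins on a Thursday, so the first Friday is September 2 (1 day later).
The 2nd Friday is 1 weeks later: 2 + 7 = 9.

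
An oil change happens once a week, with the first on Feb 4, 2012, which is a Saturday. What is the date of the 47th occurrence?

The 47th occurrence is 46 intervals after the first: 46 × 7 = 322 days after Feb 4, 2012.
Feb has 29 days — 25 days to the end of Feb leaves 297.
Mar has 31 days (266 left).
Apr has 30 days (236 left).
May has 31 days (205 left).
Jun has 30 days (175 left).
Jul has 31 days (144 left).
Aug has 31 days (113 left).
Sep has 30 days (83 left).
Oct has 31 days (52 left).
Nov has 30 days (22 left).
22 days into Dec → Dec 22, 2012.

Dec 22, 2012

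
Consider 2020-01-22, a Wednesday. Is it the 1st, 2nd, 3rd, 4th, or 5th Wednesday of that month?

Day 22 falls in week ⌈22/7⌉ of the month.
Days 1–7 hold the 1st Wednesday, 8–14 the 2nd, 15–21 the 3rd, 22–28 the 4th, 29–31 the 5th.
22 is in the range for the 4th.

4th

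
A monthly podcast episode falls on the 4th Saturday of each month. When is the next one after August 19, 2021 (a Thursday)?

August 2021 starts on a Sunday; its first Saturday is the 7th, so the 4th Saturday is the 28th — August 28, 2021.
August 28, 2021 is after August 19, 2021, so that is the next one.

August 28, 2021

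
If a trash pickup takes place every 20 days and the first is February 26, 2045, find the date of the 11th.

The 11th occurrence is 10 intervals after the first: 10 × 20 = 200 days after February 26, 2045.
February has 28 days — 2 days to the end of February leaves 198.
March has 31 days (167 left).
April has 30 days (137 left).
May has 31 days (106 left).
June has 30 days (76 left).
July has 31 days (45 left).
August has 31 days (14 left).
14 days into September → September 14, 2045.

September 14, 2045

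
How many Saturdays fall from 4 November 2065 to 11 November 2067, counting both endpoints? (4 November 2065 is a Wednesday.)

4 November 2065 is a Wednesday; the first Saturday on or after it is 7 November 2065 (3 days later).
From 7 November 2065 to 11 November 2067: 54 + 365 + 315 = 734 days (rest of 2065, 2066, to 11 November 2067 in 2067).
734 ÷ 7 = 104 full weeks with remainder 6, so 104 more Saturdays after the first → 105.

105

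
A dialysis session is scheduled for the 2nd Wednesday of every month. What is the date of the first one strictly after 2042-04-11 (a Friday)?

April 2042 starts on a Tuesday; its first Wednesday is the 2nd, so the 2nd Wednesday is the 9th — 2042-04-09.
That is not after 2042-04-11, so look at May 2042.
May 2042 starts on a Thursday; its first Wednesday is the 7th, so the 2nd Wednesday is the 14th — 2042-05-14.

2042-05-14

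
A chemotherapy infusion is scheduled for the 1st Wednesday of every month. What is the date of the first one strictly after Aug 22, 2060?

Aug 2060 starts on a Sunday, so its 1st Wednesday is Aug 4, 2060 (3 days in).
That is not after Aug 22, 2060, so look at Sep 2060.
Sep 2060 starts on a Wednesday, so its 1st Wednesday is Sep 1, 2060.

Sep 1, 2060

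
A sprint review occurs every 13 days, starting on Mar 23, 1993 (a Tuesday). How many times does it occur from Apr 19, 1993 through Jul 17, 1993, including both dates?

6

Occurrences land 13·i days after Mar 23, 1993 for i = 0, 1, 2, …
Apr 19, 1993 is 27 days after the start; 27 ÷ 13 = 2 remainder 1; since the remainder is 1, round up to i = 3. First occurrence in the window: #4 on May 1, 1993 (3×13 = 39 days in).
Jul 17, 1993 is 116 days after the start; 116 ÷ 13 = 8 remainder 12. Last occurrence in the window: #9 on Jul 5, 1993.
Occurrences #4 through #9: 6 in total.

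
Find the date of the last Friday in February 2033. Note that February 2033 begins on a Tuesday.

February 2033 begins on a Tuesday, so the first Friday is February 4 (3 days later).
February 2033 has 28 days. Adding weeks: 4, 11, 18, 25 — the last one ≤ 28 is the 25th.

2033-02-25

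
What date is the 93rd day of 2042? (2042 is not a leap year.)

2042-04-03

January has 31 days (93 − 31 = 62 remain).
February has 28 days (62 − 28 = 34 remain).
March has 31 days (34 − 31 = 3 remain).
3 into April → April 3.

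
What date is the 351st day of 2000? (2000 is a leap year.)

January has 31 days (351 − 31 = 320 remain).
February has 29 days (320 − 29 = 291 remain).
March has 31 days (291 − 31 = 260 remain).
April has 30 days (260 − 30 = 230 remain).
May has 31 days (230 − 31 = 199 remain).
June has 30 days (199 − 30 = 169 remain).
July has 31 days (169 − 31 = 138 remain).
August has 31 days (138 − 31 = 107 remain).
September has 30 days (107 − 30 = 77 remain).
October has 31 days (77 − 31 = 46 remain).
November has 30 days (46 − 30 = 16 remain).
16 into December → December 16.

16 December 2000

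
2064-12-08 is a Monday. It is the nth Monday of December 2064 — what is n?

2nd

Day 8 falls in week ⌈8/7⌉ of the month.
Days 1–7 hold the 1st Monday, 8–14 the 2nd, 15–21 the 3rd, 22–28 the 4th, 29–31 the 5th.
8 is in the range for the 2nd.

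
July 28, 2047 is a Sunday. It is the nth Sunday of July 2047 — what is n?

Day 28 falls in week ⌈28/7⌉ of the month.
Days 1–7 hold the 1st Sunday, 8–14 the 2nd, 15–21 the 3rd, 22–28 the 4th, 29–31 the 5th.
28 is in the range for the 4th.

4th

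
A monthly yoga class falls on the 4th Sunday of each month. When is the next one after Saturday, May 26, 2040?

May 27, 2040

May 2040 starts on a Tuesday; its first Sunday is the 6th, so the 4th Sunday is the 27th — May 27, 2040.
May 27, 2040 is after May 26, 2040, so that is the next one.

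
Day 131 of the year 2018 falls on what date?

2018-05-11

January has 31 days (131 − 31 = 100 remain).
February has 28 days (100 − 28 = 72 remain).
March has 31 days (72 − 31 = 41 remain).
April has 30 days (41 − 30 = 11 remain).
11 into May → May 11.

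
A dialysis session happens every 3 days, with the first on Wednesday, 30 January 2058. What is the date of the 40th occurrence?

The 40th occurrence is 39 intervals after the first: 39 × 3 = 117 days after 30 January 2058.
January has 31 days — 1 day to the end of January leaves 116.
February has 28 days (88 left).
March has 31 days (57 left).
April has 30 days (27 left).
27 days into May → 27 May 2058.

27 May 2058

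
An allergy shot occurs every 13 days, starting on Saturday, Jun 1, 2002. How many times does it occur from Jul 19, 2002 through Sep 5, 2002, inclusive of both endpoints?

Occurrences land 13·i days after Jun 1, 2002 for i = 0, 1, 2, …
Jul 19, 2002 is 48 days after the start; 48 ÷ 13 = 3 remainder 9; since the remainder is 9, round up to i = 4. First occurrence in the window: #5 on Jul 23, 2002 (4×13 = 52 days in).
Sep 5, 2002 is 96 days after the start; 96 ÷ 13 = 7 remainder 5. Last occurrence in the window: #8 on Aug 31, 2002.
Occurrences #5 through #8: 4 in total.

4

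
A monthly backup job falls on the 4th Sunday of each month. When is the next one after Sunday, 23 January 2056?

January 2056 starts on a Saturday; its first Sunday is the 2nd, so the 4th Sunday is the 23rd — 23 January 2056.
That is not after 23 January 2056, so look at February 2056.
February 2056 starts on a Tuesday; its first Sunday is the 6th, so the 4th Sunday is the 27th — 27 February 2056.

27 February 2056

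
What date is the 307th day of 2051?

Nov 3, 2051

Jan has 31 days (307 − 31 = 276 remain).
Feb has 28 days (276 − 28 = 248 remain).
Mar has 31 days (248 − 31 = 217 remain).
Apr has 30 days (217 − 30 = 187 remain).
May has 31 days (187 − 31 = 156 remain).
Jun has 30 days (156 − 30 = 126 remain).
Jul has 31 days (126 − 31 = 95 remain).
Aug has 31 days (95 − 31 = 64 remain).
Sep has 30 days (64 − 30 = 34 remain).
Oct has 31 days (34 − 31 = 3 remain).
3 into Nov → Nov 3.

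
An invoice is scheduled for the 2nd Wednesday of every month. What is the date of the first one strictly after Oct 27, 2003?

Nov 12, 2003

Oct 2003 starts on a Wednesday; its first Wednesday is the 1st, so the 2nd Wednesday is the 8th — Oct 8, 2003.
That is not after Oct 27, 2003, so look at Nov 2003.
Nov 2003 starts on a Saturday; its first Wednesday is the 5th, so the 2nd Wednesday is the 12th — Nov 12, 2003.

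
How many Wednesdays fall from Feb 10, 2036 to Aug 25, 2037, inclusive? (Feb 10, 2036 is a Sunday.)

80

Feb 10, 2036 is a Sunday; the first Wednesday on or after it is Feb 13, 2036 (3 days later).
From Feb 13, 2036 to Aug 25, 2037: 322 + 237 = 559 days (rest of 2036, to Aug 25, 2037 in 2037).
559 ÷ 7 = 79 full weeks with remainder 6, so 79 more Wednesdays after the first → 80.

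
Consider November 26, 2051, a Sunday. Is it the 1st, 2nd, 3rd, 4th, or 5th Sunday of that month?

4th

Day 26 falls in week ⌈26/7⌉ of the month.
Days 1–7 hold the 1st Sunday, 8–14 the 2nd, 15–21 the 3rd, 22–28 the 4th, 29–31 the 5th.
26 is in the range for the 4th.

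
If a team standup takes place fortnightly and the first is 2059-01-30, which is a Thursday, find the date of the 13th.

2059-07-17

The 13th occurrence is 12 intervals after the first: 12 × 14 = 168 days after 2059-01-30.
January has 31 days — 1 day to the end of January leaves 167.
February has 28 days (139 left).
March has 31 days (108 left).
April has 30 days (78 left).
May has 31 days (47 left).
June has 30 days (17 left).
17 days into July → 2059-07-17.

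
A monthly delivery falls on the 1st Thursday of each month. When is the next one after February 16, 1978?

March 2, 1978

February 1978 starts on a Wednesday, so its 1st Thursday is February 2, 1978 (1 day in).
That is not after February 16, 1978, so look at March 1978.
March 1978 starts on a Wednesday, so its 1st Thursday is March 2, 1978 (1 day in).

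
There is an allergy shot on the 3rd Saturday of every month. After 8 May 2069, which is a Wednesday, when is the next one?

May 2069 starts on a Wednesday; its first Saturday is the 4th, so the 3rd Saturday is the 18th — 18 May 2069.
18 May 2069 is after 8 May 2069, so that is the next one.

18 May 2069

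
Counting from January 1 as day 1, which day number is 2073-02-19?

50

Days in months before February: 31 = 31.
Plus 19 days into February → day 50.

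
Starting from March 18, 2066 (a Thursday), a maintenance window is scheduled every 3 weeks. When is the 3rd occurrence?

The 3rd occurrence is 2 intervals after the first: 2 × 21 = 42 days after March 18, 2066.
March has 31 days — 13 days to the end of March leaves 29.
29 days into April → April 29, 2066.

April 29, 2066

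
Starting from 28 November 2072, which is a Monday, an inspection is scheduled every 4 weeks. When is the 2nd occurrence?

The 2nd occurrence is 1 interval after the first: 1 × 28 = 28 days after 28 November 2072.
November has 30 days — 2 days to the end of November leaves 26.
26 days into December → 26 December 2072.

26 December 2072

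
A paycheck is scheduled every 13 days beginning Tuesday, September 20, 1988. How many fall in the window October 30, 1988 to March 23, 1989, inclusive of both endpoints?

11

Occurrences land 13·i days after September 20, 1988 for i = 0, 1, 2, …
October 30, 1988 is 40 days after the start; 40 ÷ 13 = 3 remainder 1; since the remainder is 1, round up to i = 4. First occurrence in the window: #5 on November 11, 1988 (4×13 = 52 days in).
March 23, 1989 is 184 days after the start; 184 ÷ 13 = 14 remainder 2. Last occurrence in the window: #15 on March 21, 1989.
Occurrences #5 through #15: 11 in total.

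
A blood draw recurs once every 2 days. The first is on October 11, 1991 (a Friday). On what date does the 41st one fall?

The 41st occurrence is 40 intervals after the first: 40 × 2 = 80 days after October 11, 1991.
October has 31 days — 20 days to the end of October leaves 60.
November has 30 days (30 left).
30 days into December → December 30, 1991.

December 30, 1991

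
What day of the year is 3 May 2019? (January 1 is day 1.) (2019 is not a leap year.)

123

Days in months before May: 31 + 28 + 31 + 30 = 120.
Plus 3 days into May → day 123.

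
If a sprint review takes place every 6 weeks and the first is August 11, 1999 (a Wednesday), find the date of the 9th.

July 12, 2000

The 9th occurrence is 8 intervals after the first: 8 × 42 = 336 days after August 11, 1999.
August has 31 days — 20 days to the end of August leaves 316.
September has 30 days (286 left).
October has 31 days (255 left).
November has 30 days (225 left).
December has 31 days (194 left).
January has 31 days (163 left).
February has 29 days (134 left).
March has 31 days (103 left).
April has 30 days (73 left).
May has 31 days (42 left).
June has 30 days (12 left).
12 days into July → July 12, 2000.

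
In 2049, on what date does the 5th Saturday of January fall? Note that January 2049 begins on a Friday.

January 2049 begins on a Friday, so the first Saturday is January 2 (1 day later).
The 5th Saturday is 4 weeks later: 2 + 28 = 30.

January 30, 2049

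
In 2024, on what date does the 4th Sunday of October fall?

27 October 2024

The first Sunday of October 2024 is October 6.
The 4th Sunday is 3 weeks later: 6 + 21 = 27.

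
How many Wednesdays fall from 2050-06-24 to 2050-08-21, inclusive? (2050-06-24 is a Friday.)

2050-06-24 is a Friday; the first Wednesday on or after it is 2050-06-29 (5 days later).
From 2050-06-29 to 2050-08-21: 1 + 31 + 21 = 53 days (rest of June, July, August).
53 ÷ 7 = 7 full weeks with remainder 4, so 7 more Wednesdays after the first → 8.

8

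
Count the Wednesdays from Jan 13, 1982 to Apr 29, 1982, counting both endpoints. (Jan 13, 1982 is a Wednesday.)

Jan 13, 1982 is a Wednesday; the first Wednesday on or after it is Jan 13, 1982.
From Jan 13, 1982 to Apr 29, 1982: 18 + 28 + 31 + 29 = 106 days (rest of Jan, Feb, Mar, Apr).
106 ÷ 7 = 15 full weeks with remainder 1, so 15 more Wednesdays after the first → 16.

16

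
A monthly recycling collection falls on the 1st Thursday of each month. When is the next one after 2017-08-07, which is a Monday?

August 2017 starts on a Tuesday, so its 1st Thursday is 2017-08-03 (2 days in).
That is not after 2017-08-07, so look at September 2017.
September 2017 starts on a Friday, so its 1st Thursday is 2017-09-07 (6 days in).

2017-09-07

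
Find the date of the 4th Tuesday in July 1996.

The first Tuesday of July 1996 is July 2.
The 4th Tuesday is 3 weeks later: 2 + 21 = 23.

23 July 1996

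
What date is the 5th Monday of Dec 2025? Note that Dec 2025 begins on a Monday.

Dec 29, 2025

Dec 2025 begins on a Monday, so the first Monday is Dec 1.
The 5th Monday is 4 weeks later: 1 + 28 = 29.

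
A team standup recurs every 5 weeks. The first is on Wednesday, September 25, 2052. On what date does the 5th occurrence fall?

February 12, 2053

The 5th occurrence is 4 intervals after the first: 4 × 35 = 140 days after September 25, 2052.
September has 30 days — 5 days to the end of September leaves 135.
October has 31 days (104 left).
November has 30 days (74 left).
December has 31 days (43 left).
January has 31 days (12 left).
12 days into February → February 12, 2053.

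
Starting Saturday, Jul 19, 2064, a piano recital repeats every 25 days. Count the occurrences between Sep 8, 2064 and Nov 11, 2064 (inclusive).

2

Occurrences land 25·i days after Jul 19, 2064 for i = 0, 1, 2, …
Sep 8, 2064 is 51 days after the start; 51 ÷ 25 = 2 remainder 1; since the remainder is 1, round up to i = 3. First occurrence in the window: #4 on Oct 2, 2064 (3×25 = 75 days in).
Nov 11, 2064 is 115 days after the start; 115 ÷ 25 = 4 remainder 15. Last occurrence in the window: #5 on Oct 27, 2064.
Occurrences #4 through #5: 2 in total.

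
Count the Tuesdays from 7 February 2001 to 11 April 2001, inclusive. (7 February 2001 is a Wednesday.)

9

7 February 2001 is a Wednesday; the first Tuesday on or after it is 13 February 2001 (6 days later).
From 13 February 2001 to 11 April 2001: 15 + 31 + 11 = 57 days (rest of February, March, April).
57 ÷ 7 = 8 full weeks with remainder 1, so 8 more Tuesdays after the first → 9.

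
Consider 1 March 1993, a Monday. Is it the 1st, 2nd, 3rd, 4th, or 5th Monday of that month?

1st

Day 1 falls in week ⌈1/7⌉ of the month.
Days 1–7 hold the 1st Monday, 8–14 the 2nd, 15–21 the 3rd, 22–28 the 4th, 29–31 the 5th.
1 is in the range for the 1st.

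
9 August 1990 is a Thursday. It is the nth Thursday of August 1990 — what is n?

2nd

Day 9 falls in week ⌈9/7⌉ of the month.
Days 1–7 hold the 1st Thursday, 8–14 the 2nd, 15–21 the 3rd, 22–28 the 4th, 29–31 the 5th.
9 is in the range for the 2nd.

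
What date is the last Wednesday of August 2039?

The first Wednesday of August 2039 is August 3.
August 2039 has 31 days. Adding weeks: 3, 10, 17, 24, 31 — the last one ≤ 31 is the 31st.

2039-08-31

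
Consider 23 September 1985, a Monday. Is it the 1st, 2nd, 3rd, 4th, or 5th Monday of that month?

4th

Day 23 falls in week ⌈23/7⌉ of the month.
Days 1–7 hold the 1st Monday, 8–14 the 2nd, 15–21 the 3rd, 22–28 the 4th, 29–31 the 5th.
23 is in the range for the 4th.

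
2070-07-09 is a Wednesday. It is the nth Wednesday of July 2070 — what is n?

Day 9 falls in week ⌈9/7⌉ of the month.
Days 1–7 hold the 1st Wednesday, 8–14 the 2nd, 15–21 the 3rd, 22–28 the 4th, 29–31 the 5th.
9 is in the range for the 2nd.

2nd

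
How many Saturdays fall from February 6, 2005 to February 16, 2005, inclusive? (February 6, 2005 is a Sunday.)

February 6, 2005 is a Sunday; the first Saturday on or after it is February 12, 2005 (6 days later).
From February 12, 2005 to February 16, 2005 is 16 − 12 = 4 days.
4 ÷ 7 = 0 full weeks with remainder 4, so 0 more Saturdays after the first → 1.

1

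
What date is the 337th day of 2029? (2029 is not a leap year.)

January has 31 days (337 − 31 = 306 remain).
February has 28 days (306 − 28 = 278 remain).
March has 31 days (278 − 31 = 247 remain).
April has 30 days (247 − 30 = 217 remain).
May has 31 days (217 − 31 = 186 remain).
June has 30 days (186 − 30 = 156 remain).
July has 31 days (156 − 31 = 125 remain).
August has 31 days (125 − 31 = 94 remain).
September has 30 days (94 − 30 = 64 remain).
October has 31 days (64 − 31 = 33 remain).
November has 30 days (33 − 30 = 3 remain).
3 into December → December 3.

December 3, 2029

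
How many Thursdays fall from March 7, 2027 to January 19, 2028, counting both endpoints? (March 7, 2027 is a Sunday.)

March 7, 2027 is a Sunday; the first Thursday on or after it is March 11, 2027 (4 days later).
From March 11, 2027 to January 19, 2028: 20 + 30 + 31 + 30 + 31 + 31 + 30 + 31 + 30 + 31 + 19 = 314 days (rest of March, April, May, June, July, August, September, October, November, December, January).
314 ÷ 7 = 44 full weeks with remainder 6, so 44 more Thursdays after the first → 45.

45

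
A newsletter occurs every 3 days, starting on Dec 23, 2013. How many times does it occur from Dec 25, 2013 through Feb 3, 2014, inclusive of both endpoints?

Occurrences land 3·i days after Dec 23, 2013 for i = 0, 1, 2, …
Dec 25, 2013 is 2 days after the start; 2 ÷ 3 = 0 remainder 2; since the remainder is 2, round up to i = 1. First occurrence in the window: #2 on Dec 26, 2013 (1×3 = 3 days in).
Feb 3, 2014 is 42 days after the start; 42 ÷ 3 = 14 remainder 0. Last occurrence in the window: #15 on Feb 3, 2014.
Occurrences #2 through #15: 14 in total.

14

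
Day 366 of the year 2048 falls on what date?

31 December 2048

January has 31 days (366 − 31 = 335 remain).
February has 29 days (335 − 29 = 306 remain).
March has 31 days (306 − 31 = 275 remain).
April has 30 days (275 − 30 = 245 remain).
May has 31 days (245 − 31 = 214 remain).
June has 30 days (214 − 30 = 184 remain).
July has 31 days (184 − 31 = 153 remain).
August has 31 days (153 − 31 = 122 remain).
September has 30 days (122 − 30 = 92 remain).
October has 31 days (92 − 31 = 61 remain).
November has 30 days (61 − 30 = 31 remain).
31 into December → December 31.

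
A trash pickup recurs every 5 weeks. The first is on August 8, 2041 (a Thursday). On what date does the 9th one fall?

The 9th occurrence is 8 intervals after the first: 8 × 35 = 280 days after August 8, 2041.
August has 31 days — 23 days to the end of August leaves 257.
September has 30 days (227 left).
October has 31 days (196 left).
November has 30 days (166 left).
December has 31 days (135 left).
January has 31 days (104 left).
February has 28 days (76 left).
March has 31 days (45 left).
April has 30 days (15 left).
15 days into May → May 15, 2042.

May 15, 2042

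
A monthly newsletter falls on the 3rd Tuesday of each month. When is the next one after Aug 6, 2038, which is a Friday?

Aug 17, 2038

Aug 2038 starts on a Sunday; its first Tuesday is the 3rd, so the 3rd Tuesday is the 17th — Aug 17, 2038.
Aug 17, 2038 is after Aug 6, 2038, so that is the next one.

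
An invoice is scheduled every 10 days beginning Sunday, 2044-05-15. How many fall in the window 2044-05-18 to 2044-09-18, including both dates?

12

Occurrences land 10·i days after 2044-05-15 for i = 0, 1, 2, …
2044-05-18 is 3 days after the start; 3 ÷ 10 = 0 remainder 3; since the remainder is 3, round up to i = 1. First occurrence in the window: #2 on 2044-05-25 (1×10 = 10 days in).
2044-09-18 is 126 days after the start; 126 ÷ 10 = 12 remainder 6. Last occurrence in the window: #13 on 2044-09-12.
Occurrences #2 through #13: 12 in total.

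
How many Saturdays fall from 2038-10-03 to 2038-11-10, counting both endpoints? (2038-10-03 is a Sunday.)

2038-10-03 is a Sunday; the first Saturday on or after it is 2038-10-09 (6 days later).
From 2038-10-09 to 2038-11-10: 22 + 10 = 32 days (rest of October, November).
32 ÷ 7 = 4 full weeks with remainder 4, so 4 more Saturdays after the first → 5.

5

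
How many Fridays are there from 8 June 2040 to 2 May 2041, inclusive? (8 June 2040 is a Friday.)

47

8 June 2040 is a Friday; the first Friday on or after it is 8 June 2040.
From 8 June 2040 to 2 May 2041: 206 + 122 = 328 days (rest of 2040, to 2 May 2041 in 2041).
328 ÷ 7 = 46 full weeks with remainder 6, so 46 more Fridays after the first → 47.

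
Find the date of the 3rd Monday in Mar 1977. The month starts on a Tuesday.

Mar 1977 begins on a Tuesday, so the first Monday is Mar 7 (6 days later).
The 3rd Monday is 2 weeks later: 7 + 14 = 21.

Mar 21, 1977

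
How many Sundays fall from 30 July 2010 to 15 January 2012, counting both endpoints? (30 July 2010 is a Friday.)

77

30 July 2010 is a Friday; the first Sunday on or after it is 1 August 2010 (2 days later).
From 1 August 2010 to 15 January 2012: 152 + 365 + 15 = 532 days (rest of 2010, 2011, to 15 January 2012 in 2012).
532 ÷ 7 = 76 full weeks with remainder 0, so 76 more Sundays after the first → 77.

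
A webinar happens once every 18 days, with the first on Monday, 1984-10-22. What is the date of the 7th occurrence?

1985-02-07

The 7th occurrence is 6 intervals after the first: 6 × 18 = 108 days after 1984-10-22.
October has 31 days — 9 days to the end of October leaves 99.
November has 30 days (69 left).
December has 31 days (38 left).
January has 31 days (7 left).
7 days into February → 1985-02-07.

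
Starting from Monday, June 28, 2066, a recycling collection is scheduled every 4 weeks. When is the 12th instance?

May 2, 2067

The 12th occurrence is 11 intervals after the first: 11 × 28 = 308 days after June 28, 2066.
June has 30 days — 2 days to the end of June leaves 306.
July has 31 days (275 left).
August has 31 days (244 left).
September has 30 days (214 left).
October has 31 days (183 left).
November has 30 days (153 left).
December has 31 days (122 left).
January has 31 days (91 left).
February has 28 days (63 left).
March has 31 days (32 left).
April has 30 days (2 left).
2 days into May → May 2, 2067.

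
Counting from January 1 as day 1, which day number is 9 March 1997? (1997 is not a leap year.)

Days in months before March: 31 + 28 = 59.
Plus 9 days into March → day 68.

68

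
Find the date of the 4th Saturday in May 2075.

The first Saturday of May 2075 is May 4.
The 4th Saturday is 3 weeks later: 4 + 21 = 25.

2075-05-25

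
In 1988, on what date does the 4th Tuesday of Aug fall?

Aug 23, 1988

Aug 1988 begins on a Monday, so the first Tuesday is Aug 2 (1 day later).
The 4th Tuesday is 3 weeks later: 2 + 21 = 23.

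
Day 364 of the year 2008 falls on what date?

December 29, 2008

January has 31 days (364 − 31 = 333 remain).
February has 29 days (333 − 29 = 304 remain).
March has 31 days (304 − 31 = 273 remain).
April has 30 days (273 − 30 = 243 remain).
May has 31 days (243 − 31 = 212 remain).
June has 30 days (212 − 30 = 182 remain).
July has 31 days (182 − 31 = 151 remain).
August has 31 days (151 − 31 = 120 remain).
September has 30 days (120 − 30 = 90 remain).
October has 31 days (90 − 31 = 59 remain).
November has 30 days (59 − 30 = 29 remain).
29 into December → December 29.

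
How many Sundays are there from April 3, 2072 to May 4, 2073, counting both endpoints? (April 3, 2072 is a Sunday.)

April 3, 2072 is a Sunday; the first Sunday on or after it is April 3, 2072.
From April 3, 2072 to May 4, 2073: 272 + 124 = 396 days (rest of 2072, to May 4, 2073 in 2073).
396 ÷ 7 = 56 full weeks with remainder 4, so 56 more Sundays after the first → 57.

57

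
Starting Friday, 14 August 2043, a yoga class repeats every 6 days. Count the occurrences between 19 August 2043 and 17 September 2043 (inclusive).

Occurrences land 6·i days after 14 August 2043 for i = 0, 1, 2, …
19 August 2043 is 5 days after the start; 5 ÷ 6 = 0 remainder 5; since the remainder is 5, round up to i = 1. First occurrence in the window: #2 on 20 August 2043 (1×6 = 6 days in).
17 September 2043 is 34 days after the start; 34 ÷ 6 = 5 remainder 4. Last occurrence in the window: #6 on 13 September 2043.
Occurrences #2 through #6: 5 in total.

5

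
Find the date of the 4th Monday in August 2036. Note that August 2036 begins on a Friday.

2036-08-25

August 2036 begins on a Friday, so the first Monday is August 4 (3 days later).
The 4th Monday is 3 weeks later: 4 + 21 = 25.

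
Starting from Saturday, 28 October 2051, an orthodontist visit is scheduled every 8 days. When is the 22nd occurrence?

The 22nd occurrence is 21 intervals after the first: 21 × 8 = 168 days after 28 October 2051.
October has 31 days — 3 days to the end of October leaves 165.
November has 30 days (135 left).
December has 31 days (104 left).
January has 31 days (73 left).
February has 29 days (44 left).
March has 31 days (13 left).
13 days into April → 13 April 2052.

13 April 2052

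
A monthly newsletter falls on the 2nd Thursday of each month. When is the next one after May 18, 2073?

Jun 8, 2073

May 2073 starts on a Monday; its first Thursday is the 4th, so the 2nd Thursday is the 11th — May 11, 2073.
That is not after May 18, 2073, so look at Jun 2073.
Jun 2073 starts on a Thursday; its first Thursday is the 1st, so the 2nd Thursday is the 8th — Jun 8, 2073.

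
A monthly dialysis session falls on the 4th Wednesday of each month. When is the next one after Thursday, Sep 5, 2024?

Sep 2024 starts on a Sunday; its first Wednesday is the 4th, so the 4th Wednesday is the 25th — Sep 25, 2024.
Sep 25, 2024 is after Sep 5, 2024, so that is the next one.

Sep 25, 2024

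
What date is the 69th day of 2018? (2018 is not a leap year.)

Jan has 31 days (69 − 31 = 38 remain).
Feb has 28 days (38 − 28 = 10 remain).
10 into Mar → Mar 10.

Mar 10, 2018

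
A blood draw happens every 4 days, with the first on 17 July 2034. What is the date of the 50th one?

29 January 2035

The 50th occurrence is 49 intervals after the first: 49 × 4 = 196 days after 17 July 2034.
July has 31 days — 14 days to the end of July leaves 182.
August has 31 days (151 left).
September has 30 days (121 left).
October has 31 days (90 left).
November has 30 days (60 left).
December has 31 days (29 left).
29 days into January → 29 January 2035.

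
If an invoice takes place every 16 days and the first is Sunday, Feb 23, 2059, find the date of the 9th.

The 9th occurrence is 8 intervals after the first: 8 × 16 = 128 days after Feb 23, 2059.
Feb has 28 days — 5 days to the end of Feb leaves 123.
Mar has 31 days (92 left).
Apr has 30 days (62 left).
May has 31 days (31 left).
Jun has 30 days (1 left).
1 day into Jul → Jul 1, 2059.

Jul 1, 2059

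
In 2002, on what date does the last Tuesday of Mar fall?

The first Tuesday of Mar 2002 is Mar 5.
Mar 2002 has 31 days. Adding weeks: 5, 12, 19, 26 — the last one ≤ 31 is the 26th.

Mar 26, 2002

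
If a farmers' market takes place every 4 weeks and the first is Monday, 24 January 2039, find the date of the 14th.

The 14th occurrence is 13 intervals after the first: 13 × 28 = 364 days after 24 January 2039.
January has 31 days — 7 days to the end of January leaves 357.
February has 28 days (329 left).
March has 31 days (298 left).
April has 30 days (268 left).
May has 31 days (237 left).
June has 30 days (207 left).
July has 31 days (176 left).
August has 31 days (145 left).
September has 30 days (115 left).
October has 31 days (84 left).
November has 30 days (54 left).
December has 31 days (23 left).
23 days into January → 23 January 2040.

23 January 2040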